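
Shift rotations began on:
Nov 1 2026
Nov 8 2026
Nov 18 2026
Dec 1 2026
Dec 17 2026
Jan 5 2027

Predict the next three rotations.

Gaps: 7, 10, 13, 16, 19 days — each gap is 3 larger than the previous one.
Next gap: 22 days. Jan 5 2027 + 22 days = Jan 27 2027.
Next gap: 25 days. Jan 27 2027 + 25 days = Feb 21 2027.
Next gap: 28 days. Feb 21 2027 + 28 days = Mar 21 2027.

Jan 27 2027, Feb 21 2027, Mar 21 2027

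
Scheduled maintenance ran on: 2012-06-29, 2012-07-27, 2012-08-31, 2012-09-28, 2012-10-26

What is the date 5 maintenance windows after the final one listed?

2013-03-29

Every date is a Friday; gaps 28, 35, 28, 28 days.
Each is the last Friday of its month (at least one falls on the 29th or later, ruling out '4th Friday').
November 2012 ends with Friday 2012-11-30.
Last Friday of December 2012: 2012-12-28.
January 2013 ends with Friday 2013-01-25.
Last Friday of February 2013: 2013-02-22.
Last Friday of March 2013: 2013-03-29.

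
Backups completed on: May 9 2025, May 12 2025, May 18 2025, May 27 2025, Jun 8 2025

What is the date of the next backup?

Jun 23 2025

The spacing grows by 3 each time: 3, 6, 9, 12 days.
Next gap: 15 days. Jun 8 2025 + 15 days = Jun 23 2025.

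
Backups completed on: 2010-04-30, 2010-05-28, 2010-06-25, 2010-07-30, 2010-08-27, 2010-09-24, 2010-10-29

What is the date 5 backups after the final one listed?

All Fridays; the gaps (28, 28, 35, 28, 28, 35) vary with month length.
This is the last Friday of each month.
Last Friday of November 2010: 2010-11-26.
Last Friday of December 2010: 2010-12-31.
Last Friday of January 2011: 2011-01-28.
February 2011 ends with Friday 2011-02-25.
Last Friday of March 2011: 2011-03-25.

2011-03-25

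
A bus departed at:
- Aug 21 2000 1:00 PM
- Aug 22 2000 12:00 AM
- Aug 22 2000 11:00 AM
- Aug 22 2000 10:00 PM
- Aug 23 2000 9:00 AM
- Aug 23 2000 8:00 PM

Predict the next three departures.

Spacing: 11, 11, 11, 11, 11 h — constant 11 h.
Aug 23 2000 8:00 PM + 11 h = Aug 24 2000 7:00 AM.
Aug 24 2000 7:00 AM + 11 h = Aug 24 2000 6:00 PM.
Aug 24 2000 6:00 PM + 11 h = Aug 25 2000 5:00 AM.

Aug 24 2000 7:00 AM, Aug 24 2000 6:00 PM, Aug 25 2000 5:00 AM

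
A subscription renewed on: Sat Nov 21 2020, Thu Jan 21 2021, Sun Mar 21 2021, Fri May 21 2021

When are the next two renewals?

Wed Jul 21 2021, Tue Sep 21 2021

Each date is the 21st; the gaps (61, 59, 61) track the month lengths.
The rule is the 21st of every 2 months.
Next: July 2021 → Wed Jul 21 2021.
Next: September 2021 → Tue Sep 21 2021.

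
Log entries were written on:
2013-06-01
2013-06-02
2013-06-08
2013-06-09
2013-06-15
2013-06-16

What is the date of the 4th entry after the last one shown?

Every event lands on a Saturday or Sunday (gaps cycle 1, 6, 1, 6, 1).
So the schedule is: every Saturday and Sunday.
The following Saturday is 2013-06-22.
The following Sunday is 2013-06-23.
The following Saturday is 2013-06-29.
The following Sunday is 2013-06-30.

2013-06-30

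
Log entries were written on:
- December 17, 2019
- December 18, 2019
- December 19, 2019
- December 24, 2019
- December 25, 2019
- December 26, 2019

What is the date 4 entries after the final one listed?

January 7, 2020

Gaps: 1, 1, 5, 1, 1 days — not constant, but cyclic with period 3.
The events fall on every Tuesday, Wednesday and Thursday.
The following Tuesday is December 31, 2019.
Next Wednesday: January 1, 2020.
Next Thursday: January 2, 2020.
Next Tuesday: January 7, 2020.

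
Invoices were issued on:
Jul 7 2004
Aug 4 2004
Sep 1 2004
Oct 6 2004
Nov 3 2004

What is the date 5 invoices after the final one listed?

Apr 6 2005

These are Wednesdays at 28- or 35-day spacing (28, 28, 35, 28).
The pattern: 1st Wednesday of the month.
1st Wednesday of December 2004: Dec 1 2004.
January 2005 — 1st Wednesday is Jan 5 2005.
1st Wednesday of February 2005: Feb 2 2005.
March 2005 — 1st Wednesday is Mar 2 2005.
April 2005 — 1st Wednesday is Apr 6 2005.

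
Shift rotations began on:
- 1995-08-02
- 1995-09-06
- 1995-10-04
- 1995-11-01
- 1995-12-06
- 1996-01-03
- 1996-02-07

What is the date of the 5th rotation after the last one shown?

1996-07-03

These are Wednesdays at 28- or 35-day spacing (35, 28, 28, 35, 28, 35).
The pattern: 1st Wednesday of the month.
1st Wednesday of March 1996: 1996-03-06.
April 1996 — 1st Wednesday is 1996-04-03.
May 1996 — 1st Wednesday is 1996-05-01.
1st Wednesday of June 1996: 1996-06-05.
July 1996 — 1st Wednesday is 1996-07-03.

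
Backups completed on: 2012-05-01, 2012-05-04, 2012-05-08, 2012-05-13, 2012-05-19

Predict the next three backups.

2012-05-26, 2012-06-03, 2012-06-12

The spacing grows by 1 each time: 3, 4, 5, 6 days.
Next gap: 7 days. 2012-05-19 + 7 days = 2012-05-26.
Next gap: 8 days. 2012-05-26 + 8 days = 2012-06-03.
Next gap: 9 days. 2012-06-03 + 9 days = 2012-06-12.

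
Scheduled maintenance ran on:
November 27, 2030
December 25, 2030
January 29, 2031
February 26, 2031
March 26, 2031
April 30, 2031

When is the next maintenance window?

Every date is a Wednesday; gaps 28, 35, 28, 28, 35 days.
Each is the last Wednesday of its month (at least one falls on the 29th or later, ruling out '4th Wednesday').
May 2031 ends with Wednesday May 28, 2031.

May 28, 2031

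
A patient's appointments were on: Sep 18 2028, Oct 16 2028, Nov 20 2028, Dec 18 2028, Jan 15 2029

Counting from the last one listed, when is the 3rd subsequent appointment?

Gaps: 28, 35, 28, 28 days — a mix of 28 and 35. Every date is a Monday.
Each is the 3rd Monday of its month.
February 2029 — 3rd Monday is Feb 19 2029.
March 2029 — 3rd Monday is Mar 19 2029.
April 2029 — 3rd Monday is Apr 16 2029.

Apr 16 2029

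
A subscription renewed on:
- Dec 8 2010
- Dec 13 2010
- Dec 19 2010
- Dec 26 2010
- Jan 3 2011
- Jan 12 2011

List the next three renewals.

Gaps: 5, 6, 7, 8, 9 days — each gap is 1 larger than the previous one.
Next gap: 10 days. Jan 12 2011 + 10 days = Jan 22 2011.
Next gap: 11 days. Jan 22 2011 + 11 days = Feb 2 2011.
Next gap: 12 days. Feb 2 2011 + 12 days = Feb 14 2011.

Jan 22 2011, Feb 2 2011, Feb 14 2011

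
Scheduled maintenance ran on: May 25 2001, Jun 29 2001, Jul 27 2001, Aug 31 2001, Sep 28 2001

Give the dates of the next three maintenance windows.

All Fridays; the gaps (35, 28, 35, 28) vary with month length.
This is the last Friday of each month.
Last Friday of October 2001: Oct 26 2001.
Last Friday of November 2001: Nov 30 2001.
Last Friday of December 2001: Dec 28 2001.

Oct 26 2001, Nov 30 2001, Dec 28 2001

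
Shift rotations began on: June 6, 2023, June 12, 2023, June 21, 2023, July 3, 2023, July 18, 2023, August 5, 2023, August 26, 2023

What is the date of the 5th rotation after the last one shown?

Gaps: 6, 9, 12, 15, 18, 21 days — each gap is 3 larger than the previous one.
Next gap: 24 days. August 26, 2023 + 24 days = September 19, 2023.
Next gap: 27 days. September 19, 2023 + 27 days = October 16, 2023.
Next gap: 30 days. October 16, 2023 + 30 days = November 15, 2023.
Next gap: 33 days. November 15, 2023 + 33 days = December 18, 2023.
Next gap: 36 days. December 18, 2023 + 36 days = January 23, 2024.

January 23, 2024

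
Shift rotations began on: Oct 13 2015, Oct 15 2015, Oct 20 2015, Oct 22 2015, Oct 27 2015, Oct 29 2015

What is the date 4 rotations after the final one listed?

Every event lands on a Tuesday or Thursday (gaps cycle 2, 5, 2, 5, 2).
So the schedule is: every Tuesday and Thursday.
Next Tuesday: Nov 3 2015.
The following Thursday is Nov 5 2015.
Next Tuesday: Nov 10 2015.
Next Thursday: Nov 12 2015.

Nov 12 2015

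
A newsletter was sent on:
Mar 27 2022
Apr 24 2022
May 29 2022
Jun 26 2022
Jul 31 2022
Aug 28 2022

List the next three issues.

Sep 25 2022, Oct 30 2022, Nov 27 2022

These are Sundays with 28, 35, 28, 35, 28-day gaps.
Each is the final Sunday of its month — May 29 2022 is past the 28th, so '4th Sunday' doesn't fit.
September 2022 ends with Sunday Sep 25 2022.
October 2022 ends with Sunday Oct 30 2022.
November 2022 ends with Sunday Nov 27 2022.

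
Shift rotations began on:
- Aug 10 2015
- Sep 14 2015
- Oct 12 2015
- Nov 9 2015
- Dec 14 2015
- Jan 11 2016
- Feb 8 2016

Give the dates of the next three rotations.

Mar 14 2016, Apr 11 2016, May 9 2016

Gaps: 35, 28, 28, 35, 28, 28 days — a mix of 28 and 35. Every date is a Monday.
Each is the 2nd Monday of its month.
2nd Monday of March 2016: Mar 14 2016.
2nd Monday of April 2016: Apr 11 2016.
2nd Monday of May 2016: May 9 2016.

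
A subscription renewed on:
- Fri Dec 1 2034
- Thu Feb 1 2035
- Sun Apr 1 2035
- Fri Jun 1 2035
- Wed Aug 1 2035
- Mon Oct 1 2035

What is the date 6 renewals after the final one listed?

Wed Oct 1 2036

The day-of-month is always 1 (62, 59, 61, 61, 61 days between events).
So this recurs on the 1st of every 2 months.
December 2035: Sat Dec 1 2035.
Next: February 2036 → Fri Feb 1 2036.
April 2036: Tue Apr 1 2036.
June 2036: Sun Jun 1 2036.
Next: August 2036 → Fri Aug 1 2036.
Next: October 2036 → Wed Oct 1 2036.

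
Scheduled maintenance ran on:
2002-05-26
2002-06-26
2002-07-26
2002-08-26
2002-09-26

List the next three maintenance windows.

2002-10-26, 2002-11-26, 2002-12-26

Gaps: 31, 30, 31, 31 days — not constant. Every event is on the 26th of the month.
Pattern: the 26th of each month.
October 2002: 2002-10-26.
Next: November 2002 → 2002-11-26.
December 2002: 2002-12-26.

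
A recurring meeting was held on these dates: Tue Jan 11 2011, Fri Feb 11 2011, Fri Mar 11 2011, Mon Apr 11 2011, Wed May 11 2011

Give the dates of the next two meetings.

The day-of-month is always 11 (31, 28, 31, 30 days between events).
So this recurs on the 11th of each month.
Next: June 2011 → Sat Jun 11 2011.
July 2011: Mon Jul 11 2011.

Sat Jun 11 2011, Mon Jul 11 2011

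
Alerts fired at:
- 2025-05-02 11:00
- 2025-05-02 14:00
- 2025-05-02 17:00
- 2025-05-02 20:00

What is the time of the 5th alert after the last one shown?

2025-05-03 11:00

The interval is a steady 3 hours (3, 3, 3).
2025-05-02 20:00 + 3 h = 2025-05-02 23:00.
2025-05-02 23:00 + 3 h = 2025-05-03 02:00.
2025-05-03 02:00 + 3 h = 2025-05-03 05:00.
2025-05-03 05:00 + 3 h = 2025-05-03 08:00.
2025-05-03 08:00 + 3 h = 2025-05-03 11:00.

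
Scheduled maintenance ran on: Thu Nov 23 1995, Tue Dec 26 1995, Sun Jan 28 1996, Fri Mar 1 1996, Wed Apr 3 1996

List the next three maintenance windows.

Mon May 6 1996, Sat Jun 8 1996, Thu Jul 11 1996

Every event comes 33 days after the last (33, 33, 33, 33).
Wed Apr 3 1996 + 33 days = Mon May 6 1996.
Mon May 6 1996 + 33 days = Sat Jun 8 1996.
Sat Jun 8 1996 + 33 days = Thu Jul 11 1996.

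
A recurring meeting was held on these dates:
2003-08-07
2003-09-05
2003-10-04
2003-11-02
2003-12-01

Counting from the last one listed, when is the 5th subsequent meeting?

2004-04-24

The spacing is 29, 29, 29, 29 days — always 29 days.
2003-12-01 + 29 days = 2003-12-30.
2003-12-30 + 29 days = 2004-01-28.
2004-01-28 + 29 days = 2004-02-26.
2004-02-26 + 29 days = 2004-03-26.
2004-03-26 + 29 days = 2004-04-24.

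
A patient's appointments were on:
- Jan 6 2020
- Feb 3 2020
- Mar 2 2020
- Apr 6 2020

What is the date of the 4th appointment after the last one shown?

Gaps: 28, 28, 35 days — a mix of 28 and 35. Every date is a Monday.
Each is the 1st Monday of its month.
May 2020 — 1st Monday is May 4 2020.
1st Monday of June 2020: Jun 1 2020.
July 2020 — 1st Monday is Jul 6 2020.
1st Monday of August 2020: Aug 3 2020.

Aug 3 2020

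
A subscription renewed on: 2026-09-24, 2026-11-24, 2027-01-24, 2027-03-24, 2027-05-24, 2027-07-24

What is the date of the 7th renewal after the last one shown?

2028-09-24

The day-of-month is always 24 (61, 61, 59, 61, 61 days between events).
So this recurs on the 24th of every 2 months.
Next: September 2027 → 2027-09-24.
Next: November 2027 → 2027-11-24.
Next: January 2028 → 2028-01-24.
March 2028: 2028-03-24.
Next: May 2028 → 2028-05-24.
July 2028: 2028-07-24.
September 2028: 2028-09-24.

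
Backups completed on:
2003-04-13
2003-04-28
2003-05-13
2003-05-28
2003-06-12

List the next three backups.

The spacing is 15, 15, 15, 15 days — always 15 days.
2003-06-12 + 15 days = 2003-06-27.
2003-06-27 + 15 days = 2003-07-12.
2003-07-12 + 15 days = 2003-07-27.

2003-06-27, 2003-07-12, 2003-07-27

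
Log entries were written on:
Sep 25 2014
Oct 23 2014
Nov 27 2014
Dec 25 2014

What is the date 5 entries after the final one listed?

May 28 2015

Gaps: 28, 35, 28 days — a mix of 28 and 35. Every date is a Thursday.
Each is the 4th Thursday of its month.
4th Thursday of January 2015: Jan 22 2015.
4th Thursday of February 2015: Feb 26 2015.
4th Thursday of March 2015: Mar 26 2015.
4th Thursday of April 2015: Apr 23 2015.
4th Thursday of May 2015: May 28 2015.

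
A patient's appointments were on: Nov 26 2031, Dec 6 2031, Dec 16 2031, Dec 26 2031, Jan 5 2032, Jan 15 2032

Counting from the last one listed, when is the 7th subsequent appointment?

Mar 25 2032

Every event comes 10 days after the last (10, 10, 10, 10, 10).
Jan 15 2032 + 10 days = Jan 25 2032.
Jan 25 2032 + 10 days = Feb 4 2032.
Feb 4 2032 + 10 days = Feb 14 2032.
Feb 14 2032 + 10 days = Feb 24 2032.
Feb 24 2032 + 10 days = Mar 5 2032.
Mar 5 2032 + 10 days = Mar 15 2032.
Mar 15 2032 + 10 days = Mar 25 2032.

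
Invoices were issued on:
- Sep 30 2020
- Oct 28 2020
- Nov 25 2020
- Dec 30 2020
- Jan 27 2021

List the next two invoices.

Feb 24 2021, Mar 31 2021

All Wednesdays; the gaps (28, 28, 35, 28) vary with month length.
This is the last Wednesday of each month.
Last Wednesday of February 2021: Feb 24 2021.
March 2021 ends with Wednesday Mar 31 2021.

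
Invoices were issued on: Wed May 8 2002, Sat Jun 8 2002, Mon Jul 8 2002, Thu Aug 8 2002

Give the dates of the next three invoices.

Sun Sep 8 2002, Tue Oct 8 2002, Fri Nov 8 2002

The day-of-month is always 8 (31, 30, 31 days between events).
So this recurs on the 8th of each month.
Next: September 2002 → Sun Sep 8 2002.
Next: October 2002 → Tue Oct 8 2002.
Next: November 2002 → Fri Nov 8 2002.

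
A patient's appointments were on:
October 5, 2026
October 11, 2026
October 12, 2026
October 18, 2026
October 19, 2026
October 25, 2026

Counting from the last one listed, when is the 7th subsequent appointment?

The gap pattern 6, 1, 6, 1, 6 repeats every 2 events.
These are the Mondays and Sundays of each week.
Next Monday: October 26, 2026.
The following Sunday is November 1, 2026.
Next Monday: November 2, 2026.
Next Sunday: November 8, 2026.
The following Monday is November 9, 2026.
The following Sunday is November 15, 2026.
The following Monday is November 16, 2026.

November 16, 2026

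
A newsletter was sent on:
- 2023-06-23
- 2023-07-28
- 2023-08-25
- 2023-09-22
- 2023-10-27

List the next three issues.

2023-11-24, 2023-12-22, 2024-01-26

All dates are Fridays, 35, 28, 28, 35 days apart.
Specifically, the 4th Friday of each month.
4th Friday of November 2023: 2023-11-24.
December 2023 — 4th Friday is 2023-12-22.
January 2024 — 4th Friday is 2024-01-26.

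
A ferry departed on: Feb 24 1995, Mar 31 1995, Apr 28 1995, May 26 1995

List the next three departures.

Jun 30 1995, Jul 28 1995, Aug 25 1995

These are Fridays with 35, 28, 28-day gaps.
Each is the final Friday of its month — Mar 31 1995 is past the 28th, so '4th Friday' doesn't fit.
June 1995 ends with Friday Jun 30 1995.
Last Friday of July 1995: Jul 28 1995.
August 1995 ends with Friday Aug 25 1995.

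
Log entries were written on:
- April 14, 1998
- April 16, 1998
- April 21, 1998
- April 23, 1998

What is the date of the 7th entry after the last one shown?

May 19, 1998

Every event lands on a Tuesday or Thursday (gaps cycle 2, 5, 2).
So the schedule is: every Tuesday and Thursday.
The following Tuesday is April 28, 1998.
The following Thursday is April 30, 1998.
The following Tuesday is May 5, 1998.
The following Thursday is May 7, 1998.
The following Tuesday is May 12, 1998.
The following Thursday is May 14, 1998.
Next Tuesday: May 19, 1998.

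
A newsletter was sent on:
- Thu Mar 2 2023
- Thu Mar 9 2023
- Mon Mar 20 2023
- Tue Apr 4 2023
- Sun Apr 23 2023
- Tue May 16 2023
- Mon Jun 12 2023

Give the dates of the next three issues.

Gaps: 7, 11, 15, 19, 23, 27 days — each gap is 4 larger than the previous one.
Next gap: 31 days. Mon Jun 12 2023 + 31 days = Thu Jul 13 2023.
Next gap: 35 days. Thu Jul 13 2023 + 35 days = Thu Aug 17 2023.
Next gap: 39 days. Thu Aug 17 2023 + 39 days = Mon Sep 25 2023.

Thu Jul 13 2023, Thu Aug 17 2023, Mon Sep 25 2023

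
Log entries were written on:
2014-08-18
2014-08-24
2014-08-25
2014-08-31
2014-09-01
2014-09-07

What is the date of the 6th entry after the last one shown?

Every event lands on a Monday or Sunday (gaps cycle 6, 1, 6, 1, 6).
So the schedule is: every Monday and Sunday.
Next Monday: 2014-09-08.
Next Sunday: 2014-09-14.
Next Monday: 2014-09-15.
The following Sunday is 2014-09-21.
The following Monday is 2014-09-22.
The following Sunday is 2014-09-28.

2014-09-28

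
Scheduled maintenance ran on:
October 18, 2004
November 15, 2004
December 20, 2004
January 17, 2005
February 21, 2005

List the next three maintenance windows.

Gaps: 28, 35, 28, 35 days — a mix of 28 and 35. Every date is a Monday.
Each is the 3rd Monday of its month.
3rd Monday of March 2005: March 21, 2005.
3rd Monday of April 2005: April 18, 2005.
3rd Monday of May 2005: May 16, 2005.

March 21, 2005; April 18, 2005; May 16, 2005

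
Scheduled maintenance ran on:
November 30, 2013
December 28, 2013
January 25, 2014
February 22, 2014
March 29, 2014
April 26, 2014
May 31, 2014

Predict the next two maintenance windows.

All Saturdays; the gaps (28, 28, 28, 35, 28, 35) vary with month length.
This is the last Saturday of each month.
Last Saturday of June 2014: June 28, 2014.
July 2014 ends with Saturday July 26, 2014.

June 28, 2014; July 26, 2014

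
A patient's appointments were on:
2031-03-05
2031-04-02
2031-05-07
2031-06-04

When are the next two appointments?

2031-07-02, 2031-08-06

All dates are Wednesdays, 28, 35, 28 days apart.
Specifically, the 1st Wednesday of each month.
July 2031 — 1st Wednesday is 2031-07-02.
1st Wednesday of August 2031: 2031-08-06.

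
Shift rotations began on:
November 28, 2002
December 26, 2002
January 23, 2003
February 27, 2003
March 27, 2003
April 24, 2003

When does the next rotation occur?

Gaps: 28, 28, 35, 28, 28 days — a mix of 28 and 35. Every date is a Thursday.
Each is the 4th Thursday of its month.
May 2003 — 4th Thursday is May 22, 2003.

May 22, 2003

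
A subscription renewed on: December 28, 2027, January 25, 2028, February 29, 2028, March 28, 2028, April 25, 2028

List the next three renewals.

May 30, 2028; June 27, 2028; July 25, 2028

Every date is a Tuesday; gaps 28, 35, 28, 28 days.
Each is the last Tuesday of its month (at least one falls on the 29th or later, ruling out '4th Tuesday').
Last Tuesday of May 2028: May 30, 2028.
June 2028 ends with Tuesday June 27, 2028.
July 2028 ends with Tuesday July 25, 2028.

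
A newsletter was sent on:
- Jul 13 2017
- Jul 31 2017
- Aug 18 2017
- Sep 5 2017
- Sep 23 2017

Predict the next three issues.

Gaps between consecutive events: 18, 18, 18, 18 days — a constant 18-day interval.
Sep 23 2017 + 18 days = Oct 11 2017.
Oct 11 2017 + 18 days = Oct 29 2017.
Oct 29 2017 + 18 days = Nov 16 2017.

Oct 11 2017, Oct 29 2017, Nov 16 2017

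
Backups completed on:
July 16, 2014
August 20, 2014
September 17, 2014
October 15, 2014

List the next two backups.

Gaps: 35, 28, 28 days — a mix of 28 and 35. Every date is a Wednesday.
Each is the 3rd Wednesday of its month.
November 2014 — 3rd Wednesday is November 19, 2014.
3rd Wednesday of December 2014: December 17, 2014.

November 19, 2014; December 17, 2014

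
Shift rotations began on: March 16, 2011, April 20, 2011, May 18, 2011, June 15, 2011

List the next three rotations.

Gaps: 35, 28, 28 days — a mix of 28 and 35. Every date is a Wednesday.
Each is the 3rd Wednesday of its month.
July 2011 — 3rd Wednesday is July 20, 2011.
3rd Wednesday of August 2011: August 17, 2011.
September 2011 — 3rd Wednesday is September 21, 2011.

July 20, 2011; August 17, 2011; September 21, 2011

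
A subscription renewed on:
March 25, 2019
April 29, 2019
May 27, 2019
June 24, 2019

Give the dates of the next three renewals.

Every date is a Monday; gaps 35, 28, 28 days.
Each is the last Monday of its month (at least one falls on the 29th or later, ruling out '4th Monday').
Last Monday of July 2019: July 29, 2019.
August 2019 ends with Monday August 26, 2019.
September 2019 ends with Monday September 30, 2019.

July 29, 2019; August 26, 2019; September 30, 2019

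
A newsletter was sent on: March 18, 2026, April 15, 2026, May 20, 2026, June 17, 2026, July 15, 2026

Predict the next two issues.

August 19, 2026; September 16, 2026

All dates are Wednesdays, 28, 35, 28, 28 days apart.
Specifically, the 3rd Wednesday of each month.
3rd Wednesday of August 2026: August 19, 2026.
3rd Wednesday of September 2026: September 16, 2026.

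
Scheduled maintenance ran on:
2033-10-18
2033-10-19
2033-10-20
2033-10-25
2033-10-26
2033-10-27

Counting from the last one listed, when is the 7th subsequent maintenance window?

2033-11-15

The gap pattern 1, 1, 5, 1, 1 repeats every 3 events.
These are the Tuesdays, Wednesdays and Thursdays of each week.
The following Tuesday is 2033-11-01.
The following Wednesday is 2033-11-02.
The following Thursday is 2033-11-03.
The following Tuesday is 2033-11-08.
Next Wednesday: 2033-11-09.
The following Thursday is 2033-11-10.
Next Tuesday: 2033-11-15.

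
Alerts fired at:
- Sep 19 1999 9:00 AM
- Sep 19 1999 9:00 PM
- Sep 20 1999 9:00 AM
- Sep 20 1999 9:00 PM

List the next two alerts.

Gaps: 12, 12, 12 hours — each event is 12 hours after the previous one.
Sep 20 1999 9:00 PM + 12 h = Sep 21 1999 9:00 AM.
Sep 21 1999 9:00 AM + 12 h = Sep 21 1999 9:00 PM.

Sep 21 1999 9:00 AM, Sep 21 1999 9:00 PM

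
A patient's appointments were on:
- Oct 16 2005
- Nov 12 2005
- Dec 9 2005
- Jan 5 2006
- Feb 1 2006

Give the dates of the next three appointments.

Feb 28 2006, Mar 27 2006, Apr 23 2006

Every event comes 27 days after the last (27, 27, 27, 27).
Feb 1 2006 + 27 days = Feb 28 2006.
Feb 28 2006 + 27 days = Mar 27 2006.
Mar 27 2006 + 27 days = Apr 23 2006.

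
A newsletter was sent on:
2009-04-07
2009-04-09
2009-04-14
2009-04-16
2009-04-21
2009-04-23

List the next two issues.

The gap pattern 2, 5, 2, 5, 2 repeats every 2 events.
These are the Tuesdays and Thursdays of each week.
The following Tuesday is 2009-04-28.
Next Thursday: 2009-04-30.

2009-04-28, 2009-04-30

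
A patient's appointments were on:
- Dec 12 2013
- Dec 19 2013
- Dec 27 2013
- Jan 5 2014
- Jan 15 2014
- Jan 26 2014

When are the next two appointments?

Intervals are 7, 8, 9, 10, 11 days — an arithmetic progression with common difference 1.
Next gap: 12 days. Jan 26 2014 + 12 days = Feb 7 2014.
Next gap: 13 days. Feb 7 2014 + 13 days = Feb 20 2014.

Feb 7 2014, Feb 20 2014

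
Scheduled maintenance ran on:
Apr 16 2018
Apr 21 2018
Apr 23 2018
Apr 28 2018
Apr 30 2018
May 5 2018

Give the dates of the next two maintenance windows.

Gaps: 5, 2, 5, 2, 5 days — not constant, but cyclic with period 2.
The events fall on every Monday and Saturday.
Next Monday: May 7 2018.
The following Saturday is May 12 2018.

May 7 2018, May 12 2018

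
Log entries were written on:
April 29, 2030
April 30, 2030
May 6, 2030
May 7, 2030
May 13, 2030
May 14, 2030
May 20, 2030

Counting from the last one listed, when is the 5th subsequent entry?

Gaps: 1, 6, 1, 6, 1, 6 days — not constant, but cyclic with period 2.
The events fall on every Monday and Tuesday.
The following Tuesday is May 21, 2030.
Next Monday: May 27, 2030.
Next Tuesday: May 28, 2030.
Next Monday: June 3, 2030.
The following Tuesday is June 4, 2030.

June 4, 2030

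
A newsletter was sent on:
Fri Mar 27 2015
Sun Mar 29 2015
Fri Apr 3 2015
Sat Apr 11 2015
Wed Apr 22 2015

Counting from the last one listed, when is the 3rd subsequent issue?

Intervals are 2, 5, 8, 11 days — an arithmetic progression with common difference 3.
Next gap: 14 days. Wed Apr 22 2015 + 14 days = Wed May 6 2015.
Next gap: 17 days. Wed May 6 2015 + 17 days = Sat May 23 2015.
Next gap: 20 days. Sat May 23 2015 + 20 days = Fri Jun 12 2015.

Fri Jun 12 2015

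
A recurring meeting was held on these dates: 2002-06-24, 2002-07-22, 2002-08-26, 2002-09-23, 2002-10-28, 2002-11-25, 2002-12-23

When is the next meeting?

2003-01-27

These are Mondays at 28- or 35-day spacing (28, 35, 28, 35, 28, 28).
The pattern: 4th Monday of the month.
January 2003 — 4th Monday is 2003-01-27.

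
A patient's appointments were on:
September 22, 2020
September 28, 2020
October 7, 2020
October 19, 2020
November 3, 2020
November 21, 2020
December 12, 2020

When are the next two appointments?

January 5, 2021; February 1, 2021

Intervals are 6, 9, 12, 15, 18, 21 days — an arithmetic progression with common difference 3.
Next gap: 24 days. December 12, 2020 + 24 days = January 5, 2021.
Next gap: 27 days. January 5, 2021 + 27 days = February 1, 2021.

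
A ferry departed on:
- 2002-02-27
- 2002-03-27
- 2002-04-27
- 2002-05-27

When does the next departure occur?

2002-06-27

Each date is the 27th; the gaps (28, 31, 30) track the month lengths.
The rule is the 27th of each month.
June 2002: 2002-06-27.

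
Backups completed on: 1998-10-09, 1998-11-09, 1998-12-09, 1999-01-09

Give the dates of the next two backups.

Each date is the 9th; the gaps (31, 30, 31) track the month lengths.
The rule is the 9th of each month.
February 1999: 1999-02-09.
Next: March 1999 → 1999-03-09.

1999-02-09, 1999-03-09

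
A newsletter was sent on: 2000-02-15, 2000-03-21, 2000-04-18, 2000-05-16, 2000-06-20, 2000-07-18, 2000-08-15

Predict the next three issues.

Gaps: 35, 28, 28, 35, 28, 28 days — a mix of 28 and 35. Every date is a Tuesday.
Each is the 3rd Tuesday of its month.
3rd Tuesday of September 2000: 2000-09-19.
3rd Tuesday of October 2000: 2000-10-17.
3rd Tuesday of November 2000: 2000-11-21.

2000-09-19, 2000-10-17, 2000-11-21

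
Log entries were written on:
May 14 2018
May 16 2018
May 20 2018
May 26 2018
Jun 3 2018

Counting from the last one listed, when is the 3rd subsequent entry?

Jul 9 2018

Gaps: 2, 4, 6, 8 days — each gap is 2 larger than the previous one.
Next gap: 10 days. Jun 3 2018 + 10 days = Jun 13 2018.
Next gap: 12 days. Jun 13 2018 + 12 days = Jun 25 2018.
Next gap: 14 days. Jun 25 2018 + 14 days = Jul 9 2018.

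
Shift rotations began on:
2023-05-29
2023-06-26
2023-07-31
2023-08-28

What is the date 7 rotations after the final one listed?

2024-03-25

These are Mondays with 28, 35, 28-day gaps.
Each is the final Monday of its month — 2023-05-29 is past the 28th, so '4th Monday' doesn't fit.
Last Monday of September 2023: 2023-09-25.
Last Monday of October 2023: 2023-10-30.
November 2023 ends with Monday 2023-11-27.
December 2023 ends with Monday 2023-12-25.
January 2024 ends with Monday 2024-01-29.
Last Monday of February 2024: 2024-02-26.
March 2024 ends with Monday 2024-03-25.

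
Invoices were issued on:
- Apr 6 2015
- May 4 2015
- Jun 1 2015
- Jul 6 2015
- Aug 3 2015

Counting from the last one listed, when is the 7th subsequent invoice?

All dates are Mondays, 28, 28, 35, 28 days apart.
Specifically, the 1st Monday of each month.
1st Monday of September 2015: Sep 7 2015.
1st Monday of October 2015: Oct 5 2015.
November 2015 — 1st Monday is Nov 2 2015.
December 2015 — 1st Monday is Dec 7 2015.
January 2016 — 1st Monday is Jan 4 2016.
1st Monday of February 2016: Feb 1 2016.
1st Monday of March 2016: Mar 7 2016.

Mar 7 2016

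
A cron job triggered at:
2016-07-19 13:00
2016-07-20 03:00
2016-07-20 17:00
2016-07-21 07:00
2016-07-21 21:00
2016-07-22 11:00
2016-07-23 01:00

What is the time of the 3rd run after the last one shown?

2016-07-24 19:00

Spacing: 14, 14, 14, 14, 14, 14 h — constant 14 h.
2016-07-23 01:00 + 14 h = 2016-07-23 15:00.
2016-07-23 15:00 + 14 h = 2016-07-24 05:00.
2016-07-24 05:00 + 14 h = 2016-07-24 19:00.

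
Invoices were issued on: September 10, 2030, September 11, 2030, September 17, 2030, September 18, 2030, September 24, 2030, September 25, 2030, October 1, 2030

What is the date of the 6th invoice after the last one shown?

Every event lands on a Tuesday or Wednesday (gaps cycle 1, 6, 1, 6, 1, 6).
So the schedule is: every Tuesday and Wednesday.
The following Wednesday is October 2, 2030.
Next Tuesday: October 8, 2030.
Next Wednesday: October 9, 2030.
Next Tuesday: October 15, 2030.
The following Wednesday is October 16, 2030.
Next Tuesday: October 22, 2030.

October 22, 2030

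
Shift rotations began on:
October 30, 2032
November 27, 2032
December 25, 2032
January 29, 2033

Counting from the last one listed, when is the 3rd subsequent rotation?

Every date is a Saturday; gaps 28, 28, 35 days.
Each is the last Saturday of its month (at least one falls on the 29th or later, ruling out '4th Saturday').
February 2033 ends with Saturday February 26, 2033.
Last Saturday of March 2033: March 26, 2033.
April 2033 ends with Saturday April 30, 2033.

April 30, 2033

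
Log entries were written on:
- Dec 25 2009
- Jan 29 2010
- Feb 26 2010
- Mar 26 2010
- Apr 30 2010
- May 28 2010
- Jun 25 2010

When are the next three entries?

Every date is a Friday; gaps 35, 28, 28, 35, 28, 28 days.
Each is the last Friday of its month (at least one falls on the 29th or later, ruling out '4th Friday').
July 2010 ends with Friday Jul 30 2010.
August 2010 ends with Friday Aug 27 2010.
Last Friday of September 2010: Sep 24 2010.

Jul 30 2010, Aug 27 2010, Sep 24 2010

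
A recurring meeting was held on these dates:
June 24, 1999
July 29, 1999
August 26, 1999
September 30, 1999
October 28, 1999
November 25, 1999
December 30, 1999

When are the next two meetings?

These are Thursdays with 35, 28, 35, 28, 28, 35-day gaps.
Each is the final Thursday of its month — July 29, 1999 is past the 28th, so '4th Thursday' doesn't fit.
January 2000 ends with Thursday January 27, 2000.
February 2000 ends with Thursday February 24, 2000.

January 27, 2000; February 24, 2000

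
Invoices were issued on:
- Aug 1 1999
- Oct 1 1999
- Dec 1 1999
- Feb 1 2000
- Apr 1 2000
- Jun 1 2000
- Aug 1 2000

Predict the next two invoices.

Oct 1 2000, Dec 1 2000

Each date is the 1st; the gaps (61, 61, 62, 60, 61, 61) track the month lengths.
The rule is the 1st of every 2 months.
Next: October 2000 → Oct 1 2000.
December 2000: Dec 1 2000.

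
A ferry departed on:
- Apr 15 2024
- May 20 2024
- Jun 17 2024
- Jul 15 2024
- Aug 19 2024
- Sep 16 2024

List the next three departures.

Oct 21 2024, Nov 18 2024, Dec 16 2024

These are Mondays at 28- or 35-day spacing (35, 28, 28, 35, 28).
The pattern: 3rd Monday of the month.
October 2024 — 3rd Monday is Oct 21 2024.
3rd Monday of November 2024: Nov 18 2024.
December 2024 — 3rd Monday is Dec 16 2024.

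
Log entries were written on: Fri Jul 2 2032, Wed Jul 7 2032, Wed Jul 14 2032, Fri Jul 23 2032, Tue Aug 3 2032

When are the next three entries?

Gaps: 5, 7, 9, 11 days — each gap is 2 larger than the previous one.
Next gap: 13 days. Tue Aug 3 2032 + 13 days = Mon Aug 16 2032.
Next gap: 15 days. Mon Aug 16 2032 + 15 days = Tue Aug 31 2032.
Next gap: 17 days. Tue Aug 31 2032 + 17 days = Fri Sep 17 2032.

Mon Aug 16 2032, Tue Aug 31 2032, Fri Sep 17 2032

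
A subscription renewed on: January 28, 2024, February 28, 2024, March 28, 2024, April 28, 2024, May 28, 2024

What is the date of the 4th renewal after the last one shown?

The day-of-month is always 28 (31, 29, 31, 30 days between events).
So this recurs on the 28th of each month.
Next: June 2024 → June 28, 2024.
Next: July 2024 → July 28, 2024.
August 2024: August 28, 2024.
Next: September 2024 → September 28, 2024.

September 28, 2024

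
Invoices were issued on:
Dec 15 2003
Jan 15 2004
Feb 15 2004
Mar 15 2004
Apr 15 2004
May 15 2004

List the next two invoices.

The day-of-month is always 15 (31, 31, 29, 31, 30 days between events).
So this recurs on the 15th of each month.
June 2004: Jun 15 2004.
July 2004: Jul 15 2004.

Jun 15 2004, Jul 15 2004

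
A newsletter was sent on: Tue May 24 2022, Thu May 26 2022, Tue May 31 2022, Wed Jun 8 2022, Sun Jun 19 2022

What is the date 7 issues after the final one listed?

Gaps: 2, 5, 8, 11 days — each gap is 3 larger than the previous one.
Next gap: 14 days. Sun Jun 19 2022 + 14 days = Sun Jul 3 2022.
Next gap: 17 days. Sun Jul 3 2022 + 17 days = Wed Jul 20 2022.
Next gap: 20 days. Wed Jul 20 2022 + 20 days = Tue Aug 9 2022.
Next gap: 23 days. Tue Aug 9 2022 + 23 days = Thu Sep 1 2022.
Next gap: 26 days. Thu Sep 1 2022 + 26 days = Tue Sep 27 2022.
Next gap: 29 days. Tue Sep 27 2022 + 29 days = Wed Oct 26 2022.
Next gap: 32 days. Wed Oct 26 2022 + 32 days = Sun Nov 27 2022.

Sun Nov 27 2022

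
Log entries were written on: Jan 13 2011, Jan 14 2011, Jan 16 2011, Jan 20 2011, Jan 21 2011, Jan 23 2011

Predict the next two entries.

The gap pattern 1, 2, 4, 1, 2 repeats every 3 events.
These are the Thursdays, Fridays and Sundays of each week.
The following Thursday is Jan 27 2011.
The following Friday is Jan 28 2011.

Jan 27 2011, Jan 28 2011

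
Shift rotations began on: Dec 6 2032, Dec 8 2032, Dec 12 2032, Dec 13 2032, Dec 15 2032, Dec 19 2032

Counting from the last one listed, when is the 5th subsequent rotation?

Dec 29 2032

Gaps: 2, 4, 1, 2, 4 days — not constant, but cyclic with period 3.
The events fall on every Monday, Wednesday and Sunday.
The following Monday is Dec 20 2032.
The following Wednesday is Dec 22 2032.
The following Sunday is Dec 26 2032.
The following Monday is Dec 27 2032.
The following Wednesday is Dec 29 2032.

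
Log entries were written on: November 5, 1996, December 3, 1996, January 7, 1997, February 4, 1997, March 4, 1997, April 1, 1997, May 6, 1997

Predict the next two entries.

These are Tuesdays at 28- or 35-day spacing (28, 35, 28, 28, 28, 35).
The pattern: 1st Tuesday of the month.
1st Tuesday of June 1997: June 3, 1997.
1st Tuesday of July 1997: July 1, 1997.

June 3, 1997; July 1, 1997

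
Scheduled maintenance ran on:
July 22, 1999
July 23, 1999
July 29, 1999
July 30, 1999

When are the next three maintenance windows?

The gap pattern 1, 6, 1 repeats every 2 events.
These are the Thursdays and Fridays of each week.
The following Thursday is August 5, 1999.
The following Friday is August 6, 1999.
Next Thursday: August 12, 1999.

August 5, 1999; August 6, 1999; August 12, 1999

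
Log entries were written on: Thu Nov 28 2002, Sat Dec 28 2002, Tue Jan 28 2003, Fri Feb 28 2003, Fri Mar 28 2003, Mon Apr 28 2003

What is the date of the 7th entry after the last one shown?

Fri Nov 28 2003

Each date is the 28th; the gaps (30, 31, 31, 28, 31) track the month lengths.
The rule is the 28th of each month.
Next: May 2003 → Wed May 28 2003.
June 2003: Sat Jun 28 2003.
Next: July 2003 → Mon Jul 28 2003.
August 2003: Thu Aug 28 2003.
Next: September 2003 → Sun Sep 28 2003.
Next: October 2003 → Tue Oct 28 2003.
Next: November 2003 → Fri Nov 28 2003.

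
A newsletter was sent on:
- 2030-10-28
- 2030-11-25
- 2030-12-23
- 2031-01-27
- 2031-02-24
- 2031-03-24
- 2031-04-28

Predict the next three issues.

2031-05-26, 2031-06-23, 2031-07-28

These are Mondays at 28- or 35-day spacing (28, 28, 35, 28, 28, 35).
The pattern: 4th Monday of the month.
4th Monday of May 2031: 2031-05-26.
June 2031 — 4th Monday is 2031-06-23.
4th Monday of July 2031: 2031-07-28.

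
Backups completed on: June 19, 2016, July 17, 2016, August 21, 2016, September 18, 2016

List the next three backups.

October 16, 2016; November 20, 2016; December 18, 2016

Gaps: 28, 35, 28 days — a mix of 28 and 35. Every date is a Sunday.
Each is the 3rd Sunday of its month.
October 2016 — 3rd Sunday is October 16, 2016.
3rd Sunday of November 2016: November 20, 2016.
December 2016 — 3rd Sunday is December 18, 2016.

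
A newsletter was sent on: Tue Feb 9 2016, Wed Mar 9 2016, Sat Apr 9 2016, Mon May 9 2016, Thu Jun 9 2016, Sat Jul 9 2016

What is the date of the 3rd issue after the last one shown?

Sun Oct 9 2016

Each date is the 9th; the gaps (29, 31, 30, 31, 30) track the month lengths.
The rule is the 9th of each month.
August 2016: Tue Aug 9 2016.
Next: September 2016 → Fri Sep 9 2016.
October 2016: Sun Oct 9 2016.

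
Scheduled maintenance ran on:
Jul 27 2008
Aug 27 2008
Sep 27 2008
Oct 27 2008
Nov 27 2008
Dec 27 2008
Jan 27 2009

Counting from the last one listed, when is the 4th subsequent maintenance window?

The day-of-month is always 27 (31, 31, 30, 31, 30, 31 days between events).
So this recurs on the 27th of each month.
Next: February 2009 → Feb 27 2009.
March 2009: Mar 27 2009.
Next: April 2009 → Apr 27 2009.
Next: May 2009 → May 27 2009.

May 27 2009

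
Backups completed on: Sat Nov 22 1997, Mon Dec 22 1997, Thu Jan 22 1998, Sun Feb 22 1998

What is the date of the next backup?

Gaps: 30, 31, 31 days — not constant. Every event is on the 22nd of the month.
Pattern: the 22nd of each month.
Next: March 1998 → Sun Mar 22 1998.

Sun Mar 22 1998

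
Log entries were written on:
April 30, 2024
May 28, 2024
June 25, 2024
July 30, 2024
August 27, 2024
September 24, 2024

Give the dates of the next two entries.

October 29, 2024; November 26, 2024

Every date is a Tuesday; gaps 28, 28, 35, 28, 28 days.
Each is the last Tuesday of its month (at least one falls on the 29th or later, ruling out '4th Tuesday').
Last Tuesday of October 2024: October 29, 2024.
Last Tuesday of November 2024: November 26, 2024.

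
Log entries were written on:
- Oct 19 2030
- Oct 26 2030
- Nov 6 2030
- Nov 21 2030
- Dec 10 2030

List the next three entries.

Gaps: 7, 11, 15, 19 days — each gap is 4 larger than the previous one.
Next gap: 23 days. Dec 10 2030 + 23 days = Jan 2 2031.
Next gap: 27 days. Jan 2 2031 + 27 days = Jan 29 2031.
Next gap: 31 days. Jan 29 2031 + 31 days = Mar 1 2031.

Jan 2 2031, Jan 29 2031, Mar 1 2031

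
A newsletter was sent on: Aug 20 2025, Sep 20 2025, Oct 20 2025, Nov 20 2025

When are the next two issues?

Gaps: 31, 30, 31 days — not constant. Every event is on the 20th of the month.
Pattern: the 20th of each month.
Next: December 2025 → Dec 20 2025.
Next: January 2026 → Jan 20 2026.

Dec 20 2025, Jan 20 2026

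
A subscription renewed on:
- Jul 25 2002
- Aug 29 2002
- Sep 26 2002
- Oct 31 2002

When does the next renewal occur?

Nov 28 2002

These are Thursdays with 35, 28, 35-day gaps.
Each is the final Thursday of its month — Aug 29 2002 is past the 28th, so '4th Thursday' doesn't fit.
Last Thursday of November 2002: Nov 28 2002.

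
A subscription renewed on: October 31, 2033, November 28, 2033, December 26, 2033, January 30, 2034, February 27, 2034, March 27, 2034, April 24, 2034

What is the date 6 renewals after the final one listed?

October 30, 2034

All Mondays; the gaps (28, 28, 35, 28, 28, 28) vary with month length.
This is the last Monday of each month.
Last Monday of May 2034: May 29, 2034.
Last Monday of June 2034: June 26, 2034.
Last Monday of July 2034: July 31, 2034.
August 2034 ends with Monday August 28, 2034.
Last Monday of September 2034: September 25, 2034.
Last Monday of October 2034: October 30, 2034.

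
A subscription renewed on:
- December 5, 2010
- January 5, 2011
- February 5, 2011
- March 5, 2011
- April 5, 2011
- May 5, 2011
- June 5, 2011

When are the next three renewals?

July 5, 2011; August 5, 2011; September 5, 2011

Each date is the 5th; the gaps (31, 31, 28, 31, 30, 31) track the month lengths.
The rule is the 5th of each month.
Next: July 2011 → July 5, 2011.
August 2011: August 5, 2011.
Next: September 2011 → September 5, 2011.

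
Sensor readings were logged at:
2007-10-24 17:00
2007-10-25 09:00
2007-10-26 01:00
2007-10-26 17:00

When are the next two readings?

2007-10-27 09:00, 2007-10-28 01:00

The interval is a steady 16 hours (16, 16, 16).
2007-10-26 17:00 + 16 h = 2007-10-27 09:00.
2007-10-27 09:00 + 16 h = 2007-10-28 01:00.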